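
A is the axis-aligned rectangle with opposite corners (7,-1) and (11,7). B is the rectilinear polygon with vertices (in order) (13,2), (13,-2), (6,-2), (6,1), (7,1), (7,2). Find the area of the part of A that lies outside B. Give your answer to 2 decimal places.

20.00

|A| = 32, |A∩B| = 12.
|A ∖ B| = |A| − |A∩B| = 32 − 12 = 20.00.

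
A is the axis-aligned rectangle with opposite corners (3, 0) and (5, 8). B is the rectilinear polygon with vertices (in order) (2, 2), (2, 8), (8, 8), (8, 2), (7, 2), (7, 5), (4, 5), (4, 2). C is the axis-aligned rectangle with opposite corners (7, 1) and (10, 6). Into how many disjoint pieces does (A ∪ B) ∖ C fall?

1

(A ∪ B) ∖ C is a single connected region.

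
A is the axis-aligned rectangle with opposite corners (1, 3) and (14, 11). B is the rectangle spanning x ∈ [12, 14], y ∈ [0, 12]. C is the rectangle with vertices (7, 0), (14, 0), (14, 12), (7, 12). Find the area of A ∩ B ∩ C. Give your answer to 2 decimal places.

16.00

The intersection is the polygon with vertices (12,3), (12,11), (14,11), (14,3).
By the shoelace formula its area is 16.00.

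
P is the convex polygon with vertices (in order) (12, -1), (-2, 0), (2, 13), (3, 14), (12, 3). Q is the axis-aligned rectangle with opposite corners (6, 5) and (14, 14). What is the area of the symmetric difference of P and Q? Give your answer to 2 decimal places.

171.73

|P| = 123, |Q| = 72, |P∩Q| = 11.6364.
|P △ Q| = |P| + |Q| − 2·|P∩Q| = 123 + 72 − 23.2727 = 171.73.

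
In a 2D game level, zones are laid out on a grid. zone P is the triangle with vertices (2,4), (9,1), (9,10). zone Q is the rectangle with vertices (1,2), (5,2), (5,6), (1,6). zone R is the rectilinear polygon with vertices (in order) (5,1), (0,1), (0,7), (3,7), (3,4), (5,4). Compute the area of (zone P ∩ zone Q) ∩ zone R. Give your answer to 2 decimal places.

The region (zone P ∩ zone Q) ∩ zone R is the polygon with vertices (3,4.857), (3,4), (5,4), (5,2.714), (2,4).
By the shoelace formula its area is 2.36.

2.36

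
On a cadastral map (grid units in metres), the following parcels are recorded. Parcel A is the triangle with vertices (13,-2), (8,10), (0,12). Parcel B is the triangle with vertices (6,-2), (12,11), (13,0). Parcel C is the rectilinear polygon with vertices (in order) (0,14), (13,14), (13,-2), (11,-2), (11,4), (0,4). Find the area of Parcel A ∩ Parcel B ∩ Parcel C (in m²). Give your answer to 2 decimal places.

3.63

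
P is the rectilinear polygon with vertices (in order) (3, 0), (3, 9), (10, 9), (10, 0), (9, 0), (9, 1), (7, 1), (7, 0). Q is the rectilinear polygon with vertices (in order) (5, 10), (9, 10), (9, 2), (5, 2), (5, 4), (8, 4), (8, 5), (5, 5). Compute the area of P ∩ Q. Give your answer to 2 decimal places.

25.00

The intersection is the polygon with vertices (9,9), (9,2), (5,2), (5,4), (8,4), (8,5), (5,5), (5,9).
By the shoelace formula its area is 25.00.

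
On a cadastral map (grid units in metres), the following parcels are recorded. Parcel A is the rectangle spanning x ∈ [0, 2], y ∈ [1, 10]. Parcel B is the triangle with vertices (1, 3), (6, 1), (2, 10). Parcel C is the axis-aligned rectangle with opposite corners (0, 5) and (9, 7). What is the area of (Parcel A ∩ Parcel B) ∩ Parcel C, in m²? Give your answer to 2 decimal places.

1.14

The region (Parcel A ∩ Parcel B) ∩ Parcel C is the polygon with vertices (1.571,7), (2,7), (2,5), (1.286,5).
By the shoelace formula its area is 1.14.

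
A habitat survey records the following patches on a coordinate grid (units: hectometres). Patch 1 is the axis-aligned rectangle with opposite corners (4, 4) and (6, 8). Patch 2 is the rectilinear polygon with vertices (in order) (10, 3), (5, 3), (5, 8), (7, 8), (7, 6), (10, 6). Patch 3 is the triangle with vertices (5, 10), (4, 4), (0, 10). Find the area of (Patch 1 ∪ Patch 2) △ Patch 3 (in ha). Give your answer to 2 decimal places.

|Patch 1 ∪ Patch 2| = 23.
|(Patch 1 ∪ Patch 2) ∩ Patch 3| = 1.3333.
|(Patch 1 ∪ Patch 2) △ Patch 3| = 23 + 15 − 2.6667 = 35.33.

35.33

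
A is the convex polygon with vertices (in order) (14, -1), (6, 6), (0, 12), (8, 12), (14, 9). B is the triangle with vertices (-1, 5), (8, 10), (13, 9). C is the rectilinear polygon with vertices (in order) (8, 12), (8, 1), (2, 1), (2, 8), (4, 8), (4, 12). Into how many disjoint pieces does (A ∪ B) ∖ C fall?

3

(A ∪ B) ∖ C splits into 3 disjoint pieces (area 1.2143, area 8, area 53.25).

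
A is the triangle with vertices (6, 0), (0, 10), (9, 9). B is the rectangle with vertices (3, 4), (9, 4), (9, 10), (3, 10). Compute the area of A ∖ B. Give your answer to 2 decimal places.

|A| = 42, |A∩B| = 27.5333.
|A ∖ B| = |A| − |A∩B| = 42 − 27.5333 = 14.47.

14.47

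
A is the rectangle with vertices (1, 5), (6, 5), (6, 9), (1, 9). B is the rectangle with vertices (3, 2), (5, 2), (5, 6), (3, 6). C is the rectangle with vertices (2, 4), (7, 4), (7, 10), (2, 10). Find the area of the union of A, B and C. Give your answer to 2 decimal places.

By inclusion–exclusion:
Individual areas: |A| = 20, |B| = 8, |C| = 30.
|A∩B|: x∈[3,5], y∈[5,6] → 2·1 = 2.
|A∩C|: x∈[2,6], y∈[5,9] → 4·4 = 16.
|B∩C|: x∈[3,5], y∈[4,6] → 2·2 = 4.
|A∩B∩C| = 2.
|A ∪ B ∪ C| = 58 − 22 + 2 = 38.00.

38.00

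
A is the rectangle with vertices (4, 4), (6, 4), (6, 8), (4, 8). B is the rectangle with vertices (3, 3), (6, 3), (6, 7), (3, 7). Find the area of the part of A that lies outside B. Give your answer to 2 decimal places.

2.00

|A∩B|: x∈[4,6], y∈[4,7] → 2·3 = 6.
|A| = 8.
|A ∖ B| = |A| − |A∩B| = 8 − 6 = 2.00.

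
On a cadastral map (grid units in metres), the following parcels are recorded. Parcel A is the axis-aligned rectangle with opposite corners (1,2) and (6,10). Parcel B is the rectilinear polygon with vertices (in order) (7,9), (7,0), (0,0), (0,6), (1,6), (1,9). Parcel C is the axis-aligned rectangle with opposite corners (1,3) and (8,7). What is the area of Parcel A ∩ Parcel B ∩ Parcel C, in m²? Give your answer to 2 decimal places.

The intersection is the polygon with vertices (1,6), (1,7), (6,7), (6,3), (1,3).
By the shoelace formula its area is 20.00.

20.00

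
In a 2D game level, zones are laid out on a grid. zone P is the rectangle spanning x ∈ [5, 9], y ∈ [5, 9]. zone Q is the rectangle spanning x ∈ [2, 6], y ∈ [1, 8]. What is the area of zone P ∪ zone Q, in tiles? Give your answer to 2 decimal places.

By inclusion–exclusion:
Individual areas: |zone P| = 16, |zone Q| = 28.
|zone P∩zone Q|: x∈[5,6], y∈[5,8] → 1·3 = 3.
|zone P ∪ zone Q| = 44 − 3 = 41.00.

41.00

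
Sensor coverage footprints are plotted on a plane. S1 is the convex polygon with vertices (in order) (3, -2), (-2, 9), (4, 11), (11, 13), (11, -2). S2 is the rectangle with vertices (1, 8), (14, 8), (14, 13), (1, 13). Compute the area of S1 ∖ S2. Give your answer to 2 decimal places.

107.00

|S1| = 142.5, |S1∩S2| = 35.5.
|S1 ∖ S2| = |S1| − |S1∩S2| = 142.5 − 35.5 = 107.00.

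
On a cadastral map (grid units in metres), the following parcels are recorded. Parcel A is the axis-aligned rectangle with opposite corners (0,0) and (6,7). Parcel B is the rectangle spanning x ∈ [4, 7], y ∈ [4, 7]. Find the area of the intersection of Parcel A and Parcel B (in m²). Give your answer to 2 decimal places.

6.00

|Parcel A∩Parcel B|: x∈[4,6], y∈[4,7] → 2·3 = 6.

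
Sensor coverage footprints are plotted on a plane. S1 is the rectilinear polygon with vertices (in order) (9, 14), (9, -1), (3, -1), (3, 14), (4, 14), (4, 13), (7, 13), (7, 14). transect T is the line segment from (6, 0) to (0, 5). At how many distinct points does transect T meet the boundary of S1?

1

The segment meets the boundary at (3,2.5).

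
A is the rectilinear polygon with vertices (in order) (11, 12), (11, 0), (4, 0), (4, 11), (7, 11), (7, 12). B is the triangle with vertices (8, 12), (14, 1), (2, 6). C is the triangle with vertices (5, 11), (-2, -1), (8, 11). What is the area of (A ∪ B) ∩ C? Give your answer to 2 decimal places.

The region (A ∪ B) ∩ C is the polygon with vertices (2.067,5.972), (2.2,6.2), (4,8), (4,9.286), (5,11), (7,11), (8,11), (3.361,5.433).
By the shoelace formula its area is 11.24.

11.24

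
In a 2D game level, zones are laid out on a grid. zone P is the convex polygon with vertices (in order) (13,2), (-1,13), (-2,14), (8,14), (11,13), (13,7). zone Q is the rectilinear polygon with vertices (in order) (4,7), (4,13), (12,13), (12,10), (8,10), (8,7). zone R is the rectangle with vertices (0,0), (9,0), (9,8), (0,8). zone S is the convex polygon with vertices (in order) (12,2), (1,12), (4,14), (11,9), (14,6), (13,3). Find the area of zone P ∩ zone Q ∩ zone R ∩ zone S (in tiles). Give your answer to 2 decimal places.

2.00

The intersection is the polygon with vertices (6.636,7), (5.632,7.79), (5.4,8), (8,8), (8,7).
By the shoelace formula its area is 2.00.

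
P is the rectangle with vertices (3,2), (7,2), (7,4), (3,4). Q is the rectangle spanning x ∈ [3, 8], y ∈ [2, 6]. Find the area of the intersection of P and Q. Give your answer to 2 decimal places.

8.00

|P∩Q|: x∈[3,7], y∈[2,4] → 4·2 = 8.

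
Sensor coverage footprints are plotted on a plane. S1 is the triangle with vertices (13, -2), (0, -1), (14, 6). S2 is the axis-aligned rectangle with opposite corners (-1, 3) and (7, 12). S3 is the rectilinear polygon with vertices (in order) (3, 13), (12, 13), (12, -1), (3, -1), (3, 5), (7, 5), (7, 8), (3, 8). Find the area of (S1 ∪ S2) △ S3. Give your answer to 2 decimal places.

|S1 ∪ S2| = 124.5.
|(S1 ∪ S2) ∩ S3| = 57.75.
|(S1 ∪ S2) △ S3| = 124.5 + 114 − 115.5 = 123.00.

123.00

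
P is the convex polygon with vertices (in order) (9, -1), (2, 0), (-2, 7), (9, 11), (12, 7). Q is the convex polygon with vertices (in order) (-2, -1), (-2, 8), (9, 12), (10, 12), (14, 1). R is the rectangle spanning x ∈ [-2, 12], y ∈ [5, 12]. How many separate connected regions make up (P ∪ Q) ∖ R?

1

(P ∪ Q) ∖ R is a single connected region.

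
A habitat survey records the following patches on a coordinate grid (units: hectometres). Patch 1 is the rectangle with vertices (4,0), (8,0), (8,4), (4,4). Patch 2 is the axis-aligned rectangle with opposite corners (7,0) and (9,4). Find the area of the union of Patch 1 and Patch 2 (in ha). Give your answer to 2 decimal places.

By inclusion–exclusion:
Individual areas: |Patch 1| = 16, |Patch 2| = 8.
|Patch 1∩Patch 2|: x∈[7,8], y∈[0,4] → 1·4 = 4.
|Patch 1 ∪ Patch 2| = 24 − 4 = 20.00.

20.00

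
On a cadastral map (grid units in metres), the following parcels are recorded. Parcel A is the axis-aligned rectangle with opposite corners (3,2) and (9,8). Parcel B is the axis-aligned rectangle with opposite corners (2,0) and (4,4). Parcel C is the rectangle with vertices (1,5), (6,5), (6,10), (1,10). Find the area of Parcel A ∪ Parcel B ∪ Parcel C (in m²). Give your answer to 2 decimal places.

By inclusion–exclusion:
Individual areas: |Parcel A| = 36, |Parcel B| = 8, |Parcel C| = 25.
|Parcel A∩Parcel B|: x∈[3,4], y∈[2,4] → 1·2 = 2.
|Parcel A∩Parcel C|: x∈[3,6], y∈[5,8] → 3·3 = 9.
|Parcel B∩Parcel C| = 0 (no overlap).
|Parcel A∩Parcel B∩Parcel C| = 0.
|Parcel A ∪ Parcel B ∪ Parcel C| = 69 − 11 + 0 = 58.00.

58.00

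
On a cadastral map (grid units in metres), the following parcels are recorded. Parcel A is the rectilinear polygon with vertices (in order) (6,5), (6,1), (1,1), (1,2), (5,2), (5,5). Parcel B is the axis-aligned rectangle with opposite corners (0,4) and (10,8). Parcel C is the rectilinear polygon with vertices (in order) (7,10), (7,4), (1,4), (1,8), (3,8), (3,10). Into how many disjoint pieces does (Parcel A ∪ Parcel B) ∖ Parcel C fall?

3

(Parcel A ∪ Parcel B) ∖ Parcel C splits into 3 disjoint pieces (area 7, area 4, area 12).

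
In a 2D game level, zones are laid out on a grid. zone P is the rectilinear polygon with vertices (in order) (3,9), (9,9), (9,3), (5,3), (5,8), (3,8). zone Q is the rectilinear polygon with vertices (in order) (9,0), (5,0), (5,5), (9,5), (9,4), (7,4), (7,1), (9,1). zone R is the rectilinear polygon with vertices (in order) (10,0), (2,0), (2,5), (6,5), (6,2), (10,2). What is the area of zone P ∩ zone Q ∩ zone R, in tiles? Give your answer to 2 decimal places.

2.00

The intersection is the polygon with vertices (5,3), (5,5), (6,5), (6,3).
By the shoelace formula its area is 2.00.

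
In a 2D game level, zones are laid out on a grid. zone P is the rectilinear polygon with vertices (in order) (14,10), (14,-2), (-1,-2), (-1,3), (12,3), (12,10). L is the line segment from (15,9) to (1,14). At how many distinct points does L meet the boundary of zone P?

The segment meets the boundary at (12.2,10), (14,9.357).

2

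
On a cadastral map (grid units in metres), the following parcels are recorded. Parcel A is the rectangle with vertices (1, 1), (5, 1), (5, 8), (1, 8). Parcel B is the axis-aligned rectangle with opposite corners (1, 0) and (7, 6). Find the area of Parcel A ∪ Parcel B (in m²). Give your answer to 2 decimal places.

44.00

By inclusion–exclusion:
Individual areas: |Parcel A| = 28, |Parcel B| = 36.
|Parcel A∩Parcel B|: x∈[1,5], y∈[1,6] → 4·5 = 20.
|Parcel A ∪ Parcel B| = 64 − 20 = 44.00.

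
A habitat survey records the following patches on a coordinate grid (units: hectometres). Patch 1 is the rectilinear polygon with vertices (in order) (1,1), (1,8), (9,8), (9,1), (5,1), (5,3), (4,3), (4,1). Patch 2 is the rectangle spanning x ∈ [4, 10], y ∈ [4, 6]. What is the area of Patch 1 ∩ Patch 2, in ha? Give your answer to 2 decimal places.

10.00

The intersection is the polygon with vertices (9,4), (4,4), (4,6), (9,6).
By the shoelace formula its area is 10.00.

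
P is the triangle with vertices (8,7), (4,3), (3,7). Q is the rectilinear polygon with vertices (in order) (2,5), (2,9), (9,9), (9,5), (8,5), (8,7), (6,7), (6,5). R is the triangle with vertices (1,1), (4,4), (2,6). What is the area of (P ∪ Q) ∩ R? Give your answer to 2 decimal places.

|P ∪ Q| = 28.5.
|(P ∪ Q) ∩ R| = 0.57.

0.57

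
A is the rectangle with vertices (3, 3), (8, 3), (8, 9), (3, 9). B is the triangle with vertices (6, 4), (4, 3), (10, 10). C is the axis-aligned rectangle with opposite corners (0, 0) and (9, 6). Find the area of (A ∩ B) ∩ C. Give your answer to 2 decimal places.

2.48

The region (A ∩ B) ∩ C is the polygon with vertices (6,4), (4,3), (6.571,6), (7.333,6).
By the shoelace formula its area is 2.48.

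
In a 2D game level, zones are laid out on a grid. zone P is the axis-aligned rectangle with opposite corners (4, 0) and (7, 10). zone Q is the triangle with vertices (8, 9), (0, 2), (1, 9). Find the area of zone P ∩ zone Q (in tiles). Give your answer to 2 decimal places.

The intersection is the polygon with vertices (7,8.125), (4,5.5), (4,9), (7,9).
By the shoelace formula its area is 6.56.

6.56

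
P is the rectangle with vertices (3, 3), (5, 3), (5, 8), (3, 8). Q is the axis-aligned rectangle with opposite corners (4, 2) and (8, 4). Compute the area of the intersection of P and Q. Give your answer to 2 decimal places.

1.00

|P∩Q|: x∈[4,5], y∈[3,4] → 1·1 = 1.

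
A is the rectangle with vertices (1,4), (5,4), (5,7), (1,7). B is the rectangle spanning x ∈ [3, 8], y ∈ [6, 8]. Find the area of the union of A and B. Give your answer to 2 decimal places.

20.00

By inclusion–exclusion:
Individual areas: |A| = 12, |B| = 10.
|A∩B|: x∈[3,5], y∈[6,7] → 2·1 = 2.
|A ∪ B| = 22 − 2 = 20.00.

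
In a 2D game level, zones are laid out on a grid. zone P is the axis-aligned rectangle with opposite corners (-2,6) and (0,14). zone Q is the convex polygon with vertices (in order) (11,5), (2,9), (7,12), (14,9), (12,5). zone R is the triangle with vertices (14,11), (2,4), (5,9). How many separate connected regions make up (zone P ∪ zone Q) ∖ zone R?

3

(zone P ∪ zone Q) ∖ zone R splits into 3 disjoint pieces (area 16, area 18.1857, area 13.6521).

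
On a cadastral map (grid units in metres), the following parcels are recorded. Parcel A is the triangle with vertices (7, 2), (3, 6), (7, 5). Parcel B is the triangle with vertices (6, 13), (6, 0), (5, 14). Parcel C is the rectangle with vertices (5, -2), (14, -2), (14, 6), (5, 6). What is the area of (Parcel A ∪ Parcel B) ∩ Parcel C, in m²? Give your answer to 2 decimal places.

5.13

|Parcel A ∪ Parcel B| = 11.8439.
|(Parcel A ∪ Parcel B) ∩ Parcel C| = 5.13.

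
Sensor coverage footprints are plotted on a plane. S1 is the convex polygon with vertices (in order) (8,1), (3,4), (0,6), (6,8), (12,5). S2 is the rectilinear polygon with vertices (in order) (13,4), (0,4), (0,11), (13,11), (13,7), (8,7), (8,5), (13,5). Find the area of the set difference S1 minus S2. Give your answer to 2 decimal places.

16.00

|S1| = 41.5, |S1∩S2| = 25.5.
|S1 ∖ S2| = |S1| − |S1∩S2| = 41.5 − 25.5 = 16.00.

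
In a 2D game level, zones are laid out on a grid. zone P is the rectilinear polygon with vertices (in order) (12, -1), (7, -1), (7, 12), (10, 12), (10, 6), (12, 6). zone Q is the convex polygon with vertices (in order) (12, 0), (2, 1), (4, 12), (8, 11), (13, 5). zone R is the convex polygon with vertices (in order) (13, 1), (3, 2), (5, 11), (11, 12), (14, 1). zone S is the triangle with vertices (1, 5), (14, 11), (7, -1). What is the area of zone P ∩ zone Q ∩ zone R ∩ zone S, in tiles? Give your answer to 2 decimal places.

The intersection is the polygon with vertices (10,8.6), (10,6), (11.083,6), (8.433,1.457), (7,1.6), (7,7.769), (9.667,9).
By the shoelace formula its area is 19.72.

19.72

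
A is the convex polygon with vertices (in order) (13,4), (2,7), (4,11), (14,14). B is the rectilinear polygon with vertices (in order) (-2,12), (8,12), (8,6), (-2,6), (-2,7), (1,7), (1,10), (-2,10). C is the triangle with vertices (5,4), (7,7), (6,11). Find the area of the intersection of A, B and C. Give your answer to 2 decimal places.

4.43

The intersection is the polygon with vertices (5.667,6), (5.3,6.1), (6,11), (7,7), (6.333,6).
By the shoelace formula its area is 4.43.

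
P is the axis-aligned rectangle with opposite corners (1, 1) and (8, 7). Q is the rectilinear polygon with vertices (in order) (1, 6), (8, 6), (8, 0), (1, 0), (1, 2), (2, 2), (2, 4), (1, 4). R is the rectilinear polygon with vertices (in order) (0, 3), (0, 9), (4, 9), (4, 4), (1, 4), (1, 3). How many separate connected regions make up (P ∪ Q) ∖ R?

(P ∪ Q) ∖ R is a single connected region.

1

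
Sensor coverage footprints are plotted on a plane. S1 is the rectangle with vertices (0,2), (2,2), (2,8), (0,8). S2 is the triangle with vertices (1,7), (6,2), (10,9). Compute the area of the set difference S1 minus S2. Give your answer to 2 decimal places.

|S1| = 12, |S1∩S2| = 0.6111.
|S1 ∖ S2| = |S1| − |S1∩S2| = 12 − 0.6111 = 11.39.

11.39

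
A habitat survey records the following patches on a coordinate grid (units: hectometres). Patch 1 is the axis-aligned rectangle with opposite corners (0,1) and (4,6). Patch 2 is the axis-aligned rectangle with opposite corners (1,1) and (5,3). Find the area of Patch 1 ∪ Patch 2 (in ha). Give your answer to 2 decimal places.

22.00

By inclusion–exclusion:
Individual areas: |Patch 1| = 20, |Patch 2| = 8.
|Patch 1∩Patch 2|: x∈[1,4], y∈[1,3] → 3·2 = 6.
|Patch 1 ∪ Patch 2| = 28 − 6 = 22.00.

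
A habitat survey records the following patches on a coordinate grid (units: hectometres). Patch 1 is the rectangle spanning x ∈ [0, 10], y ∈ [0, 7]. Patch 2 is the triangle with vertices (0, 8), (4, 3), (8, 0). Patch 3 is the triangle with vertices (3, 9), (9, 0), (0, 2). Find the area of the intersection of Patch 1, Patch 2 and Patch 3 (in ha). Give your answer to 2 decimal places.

3.61

The intersection is the polygon with vertices (7.714,0.286), (7.579,0.316), (4,3), (1.674,5.907), (1.8,6.2).
By the shoelace formula its area is 3.61.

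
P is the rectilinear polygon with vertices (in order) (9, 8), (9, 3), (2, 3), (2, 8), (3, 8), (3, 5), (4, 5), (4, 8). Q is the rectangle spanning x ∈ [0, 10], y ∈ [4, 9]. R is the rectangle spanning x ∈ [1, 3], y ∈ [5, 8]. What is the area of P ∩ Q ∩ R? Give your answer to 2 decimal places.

3.00

The intersection is the polygon with vertices (2,8), (3,8), (3,5), (2,5).
By the shoelace formula its area is 3.00.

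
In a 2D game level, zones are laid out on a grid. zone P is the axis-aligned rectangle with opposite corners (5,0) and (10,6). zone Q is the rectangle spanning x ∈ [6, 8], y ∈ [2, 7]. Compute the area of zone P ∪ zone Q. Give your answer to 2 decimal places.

32.00

By inclusion–exclusion:
Individual areas: |zone P| = 30, |zone Q| = 10.
|zone P∩zone Q|: x∈[6,8], y∈[2,6] → 2·4 = 8.
|zone P ∪ zone Q| = 40 − 8 = 32.00.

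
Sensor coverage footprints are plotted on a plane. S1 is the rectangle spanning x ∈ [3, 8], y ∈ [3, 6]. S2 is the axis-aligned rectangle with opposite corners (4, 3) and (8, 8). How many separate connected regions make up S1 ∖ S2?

1

S1 ∖ S2 is a single connected region.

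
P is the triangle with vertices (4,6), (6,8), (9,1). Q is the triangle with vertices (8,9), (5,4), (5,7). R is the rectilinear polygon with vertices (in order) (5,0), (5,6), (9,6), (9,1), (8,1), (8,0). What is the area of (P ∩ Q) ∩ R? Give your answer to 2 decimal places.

The region (P ∩ Q) ∩ R is the polygon with vertices (5.375,4.625), (5,5), (5,6), (6.2,6).
By the shoelace formula its area is 1.01.

1.01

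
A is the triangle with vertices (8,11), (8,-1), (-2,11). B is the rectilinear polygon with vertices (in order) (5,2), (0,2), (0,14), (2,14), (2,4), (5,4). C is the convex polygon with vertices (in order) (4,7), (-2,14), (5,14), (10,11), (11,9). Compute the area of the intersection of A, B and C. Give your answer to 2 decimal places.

1.19

The intersection is the polygon with vertices (2,11), (2,9.333), (0.571,11).
By the shoelace formula its area is 1.19.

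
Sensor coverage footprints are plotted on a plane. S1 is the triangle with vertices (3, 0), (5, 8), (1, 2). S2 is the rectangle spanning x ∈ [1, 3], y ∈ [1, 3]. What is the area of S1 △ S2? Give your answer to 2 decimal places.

7.67

|S1| = 10, |S2| = 4, |S1∩S2| = 3.1667.
|S1 △ S2| = |S1| + |S2| − 2·|S1∩S2| = 10 + 4 − 6.3333 = 7.67.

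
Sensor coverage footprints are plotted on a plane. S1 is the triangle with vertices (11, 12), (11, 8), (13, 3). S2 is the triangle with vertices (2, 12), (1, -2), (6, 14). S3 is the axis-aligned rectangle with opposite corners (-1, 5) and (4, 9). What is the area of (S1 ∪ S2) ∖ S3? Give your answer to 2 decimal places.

22.63

|S1 ∪ S2| = 31.
|(S1 ∪ S2) ∩ S3| = 8.3723.
|(S1 ∪ S2) ∖ S3| = 31 − 8.3723 = 22.63.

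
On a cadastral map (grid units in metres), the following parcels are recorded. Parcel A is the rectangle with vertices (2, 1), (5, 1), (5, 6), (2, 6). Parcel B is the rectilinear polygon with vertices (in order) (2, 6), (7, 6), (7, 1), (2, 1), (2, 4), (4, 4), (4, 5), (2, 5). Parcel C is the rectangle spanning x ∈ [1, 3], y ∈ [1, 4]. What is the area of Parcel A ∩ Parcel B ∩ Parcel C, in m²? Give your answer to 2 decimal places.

3.00

The intersection is the polygon with vertices (2,1), (2,4), (3,4), (3,1).
By the shoelace formula its area is 3.00.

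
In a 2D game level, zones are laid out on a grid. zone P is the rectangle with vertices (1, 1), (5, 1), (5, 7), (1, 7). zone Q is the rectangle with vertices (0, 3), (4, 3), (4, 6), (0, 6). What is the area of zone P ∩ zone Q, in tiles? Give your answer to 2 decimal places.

9.00

|zone P∩zone Q|: x∈[1,4], y∈[3,6] → 3·3 = 9.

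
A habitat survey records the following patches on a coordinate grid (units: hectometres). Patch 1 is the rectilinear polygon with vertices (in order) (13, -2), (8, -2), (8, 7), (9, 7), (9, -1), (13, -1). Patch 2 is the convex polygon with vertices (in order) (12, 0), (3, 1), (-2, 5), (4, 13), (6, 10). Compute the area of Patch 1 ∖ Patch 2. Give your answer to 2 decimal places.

|Patch 1| = 13, |Patch 1∩Patch 2| = 5.4444.
|Patch 1 ∖ Patch 2| = |Patch 1| − |Patch 1∩Patch 2| = 13 − 5.4444 = 7.56.

7.56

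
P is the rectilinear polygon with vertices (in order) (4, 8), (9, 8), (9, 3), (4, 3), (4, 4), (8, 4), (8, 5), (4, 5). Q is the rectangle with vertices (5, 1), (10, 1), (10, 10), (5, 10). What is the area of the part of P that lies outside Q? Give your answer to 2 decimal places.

4.00

|P| = 21, |P∩Q| = 17.
|P ∖ Q| = |P| − |P∩Q| = 21 − 17 = 4.00.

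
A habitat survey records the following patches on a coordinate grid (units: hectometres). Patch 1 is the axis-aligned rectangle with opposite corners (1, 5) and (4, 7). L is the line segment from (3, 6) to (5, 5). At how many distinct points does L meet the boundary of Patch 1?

The segment meets the boundary at (4,5.5).

1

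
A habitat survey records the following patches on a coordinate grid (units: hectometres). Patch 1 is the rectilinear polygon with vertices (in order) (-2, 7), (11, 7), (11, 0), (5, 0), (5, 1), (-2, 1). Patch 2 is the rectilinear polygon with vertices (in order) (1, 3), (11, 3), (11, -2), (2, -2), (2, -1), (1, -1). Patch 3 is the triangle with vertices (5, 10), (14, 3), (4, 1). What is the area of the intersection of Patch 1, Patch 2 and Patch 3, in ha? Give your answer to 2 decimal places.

The intersection is the polygon with vertices (11,3), (11,2.4), (4,1), (4.222,3).
By the shoelace formula its area is 8.88.

8.88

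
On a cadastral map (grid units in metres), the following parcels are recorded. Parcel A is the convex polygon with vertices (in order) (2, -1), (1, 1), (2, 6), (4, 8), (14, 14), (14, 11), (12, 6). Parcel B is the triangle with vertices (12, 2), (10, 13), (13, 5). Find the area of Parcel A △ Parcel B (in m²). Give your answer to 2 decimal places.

|Parcel A| = 85.5, |Parcel B| = 8.5, |Parcel A∩Parcel B| = 4.5058.
|Parcel A △ Parcel B| = |Parcel A| + |Parcel B| − 2·|Parcel A∩Parcel B| = 85.5 + 8.5 − 9.0116 = 84.99.

84.99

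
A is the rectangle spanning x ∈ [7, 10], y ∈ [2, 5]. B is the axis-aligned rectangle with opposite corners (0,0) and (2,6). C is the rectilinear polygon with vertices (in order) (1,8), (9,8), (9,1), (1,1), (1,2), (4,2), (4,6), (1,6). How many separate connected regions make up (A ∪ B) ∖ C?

(A ∪ B) ∖ C splits into 2 disjoint pieces (area 3, area 11).

2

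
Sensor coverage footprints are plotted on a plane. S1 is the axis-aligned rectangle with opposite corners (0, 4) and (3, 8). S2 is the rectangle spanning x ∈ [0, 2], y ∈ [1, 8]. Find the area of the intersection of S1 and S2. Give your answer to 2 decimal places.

|S1∩S2|: x∈[0,2], y∈[4,8] → 2·4 = 8.

8.00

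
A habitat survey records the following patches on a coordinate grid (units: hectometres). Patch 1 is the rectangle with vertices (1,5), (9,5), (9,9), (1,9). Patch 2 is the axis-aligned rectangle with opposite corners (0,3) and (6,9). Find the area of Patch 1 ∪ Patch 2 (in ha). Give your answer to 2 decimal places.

By inclusion–exclusion:
Individual areas: |Patch 1| = 32, |Patch 2| = 36.
|Patch 1∩Patch 2|: x∈[1,6], y∈[5,9] → 5·4 = 20.
|Patch 1 ∪ Patch 2| = 68 − 20 = 48.00.

48.00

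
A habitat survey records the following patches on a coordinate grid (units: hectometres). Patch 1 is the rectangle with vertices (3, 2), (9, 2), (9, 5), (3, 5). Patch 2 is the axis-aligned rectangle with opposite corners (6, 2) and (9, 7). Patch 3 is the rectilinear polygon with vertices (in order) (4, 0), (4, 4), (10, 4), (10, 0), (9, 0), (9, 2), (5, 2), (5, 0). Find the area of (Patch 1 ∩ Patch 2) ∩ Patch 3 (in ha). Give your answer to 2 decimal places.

6.00

The region (Patch 1 ∩ Patch 2) ∩ Patch 3 is the polygon with vertices (6,2), (6,4), (9,4), (9,2).
By the shoelace formula its area is 6.00.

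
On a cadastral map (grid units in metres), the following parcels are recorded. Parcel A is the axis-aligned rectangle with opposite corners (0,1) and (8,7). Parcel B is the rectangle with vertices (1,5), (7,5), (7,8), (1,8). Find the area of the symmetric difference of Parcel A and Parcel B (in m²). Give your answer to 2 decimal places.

|Parcel A∩Parcel B|: x∈[1,7], y∈[5,7] → 6·2 = 12.
|Parcel A △ Parcel B| = |Parcel A| + |Parcel B| − 2·|Parcel A∩Parcel B| = 48 + 18 − 24 = 42.00.

42.00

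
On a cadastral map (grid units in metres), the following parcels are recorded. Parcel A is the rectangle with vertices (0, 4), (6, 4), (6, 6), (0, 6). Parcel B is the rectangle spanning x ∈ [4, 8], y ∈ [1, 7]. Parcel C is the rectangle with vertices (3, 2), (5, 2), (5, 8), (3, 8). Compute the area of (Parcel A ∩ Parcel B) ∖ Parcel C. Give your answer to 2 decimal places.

|Parcel A ∩ Parcel B| = 4.
|(Parcel A ∩ Parcel B) ∩ Parcel C| = 2.
|(Parcel A ∩ Parcel B) ∖ Parcel C| = 4 − 2 = 2.00.

2.00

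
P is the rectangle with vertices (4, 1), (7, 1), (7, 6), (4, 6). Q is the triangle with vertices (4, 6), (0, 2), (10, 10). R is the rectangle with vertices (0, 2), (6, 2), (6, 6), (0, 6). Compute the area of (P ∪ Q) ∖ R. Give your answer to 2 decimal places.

|P ∪ Q| = 18.6.
|(P ∪ Q) ∩ R| = 9.6.
|(P ∪ Q) ∖ R| = 18.6 − 9.6 = 9.00.

9.00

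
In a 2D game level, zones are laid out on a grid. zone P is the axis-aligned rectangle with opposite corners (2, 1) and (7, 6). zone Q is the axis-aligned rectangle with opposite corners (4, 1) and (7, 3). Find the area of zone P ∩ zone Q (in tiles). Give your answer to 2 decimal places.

|zone P∩zone Q|: x∈[4,7], y∈[1,3] → 3·2 = 6.

6.00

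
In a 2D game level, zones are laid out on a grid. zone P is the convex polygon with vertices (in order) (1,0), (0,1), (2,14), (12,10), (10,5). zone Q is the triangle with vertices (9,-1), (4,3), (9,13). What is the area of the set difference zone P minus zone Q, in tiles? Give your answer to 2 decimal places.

73.61

|zone P| = 97, |zone P∩zone Q| = 23.3915.
|zone P ∖ zone Q| = |zone P| − |zone P∩zone Q| = 97 − 23.3915 = 73.61.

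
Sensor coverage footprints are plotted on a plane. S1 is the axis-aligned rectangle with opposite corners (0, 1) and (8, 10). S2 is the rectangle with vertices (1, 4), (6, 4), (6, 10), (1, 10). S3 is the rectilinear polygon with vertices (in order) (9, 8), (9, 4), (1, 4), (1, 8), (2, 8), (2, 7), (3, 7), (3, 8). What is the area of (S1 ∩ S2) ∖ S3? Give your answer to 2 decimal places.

|S1 ∩ S2| = 30.
|(S1 ∩ S2) ∩ S3| = 19.
|(S1 ∩ S2) ∖ S3| = 30 − 19 = 11.00.

11.00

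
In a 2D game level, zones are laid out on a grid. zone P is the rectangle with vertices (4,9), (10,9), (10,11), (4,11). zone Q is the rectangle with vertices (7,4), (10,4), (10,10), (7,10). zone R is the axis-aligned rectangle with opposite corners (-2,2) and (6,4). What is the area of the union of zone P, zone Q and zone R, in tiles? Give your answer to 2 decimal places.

By inclusion–exclusion:
Individual areas: |zone P| = 12, |zone Q| = 18, |zone R| = 16.
|zone P∩zone Q|: x∈[7,10], y∈[9,10] → 3·1 = 3.
|zone P∩zone R| = 0 (no overlap).
|zone Q∩zone R| = 0 (no overlap).
|zone P∩zone Q∩zone R| = 0.
|zone P ∪ zone Q ∪ zone R| = 46 − 3 + 0 = 43.00.

43.00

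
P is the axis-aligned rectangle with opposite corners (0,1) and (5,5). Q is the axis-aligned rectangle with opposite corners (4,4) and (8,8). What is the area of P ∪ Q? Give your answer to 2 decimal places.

35.00

By inclusion–exclusion:
Individual areas: |P| = 20, |Q| = 16.
|P∩Q|: x∈[4,5], y∈[4,5] → 1·1 = 1.
|P ∪ Q| = 36 − 1 = 35.00.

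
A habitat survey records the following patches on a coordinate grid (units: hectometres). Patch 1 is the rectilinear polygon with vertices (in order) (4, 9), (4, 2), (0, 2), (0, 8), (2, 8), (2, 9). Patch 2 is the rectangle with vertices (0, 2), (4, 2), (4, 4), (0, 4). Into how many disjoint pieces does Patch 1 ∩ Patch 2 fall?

1

Patch 1 ∩ Patch 2 is a single connected region.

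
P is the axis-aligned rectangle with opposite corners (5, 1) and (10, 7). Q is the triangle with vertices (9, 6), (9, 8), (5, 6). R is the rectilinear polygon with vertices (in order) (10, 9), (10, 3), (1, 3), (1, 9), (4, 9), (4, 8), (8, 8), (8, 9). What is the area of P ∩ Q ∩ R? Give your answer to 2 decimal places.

3.00

The intersection is the polygon with vertices (9,6), (5,6), (7,7), (9,7).
By the shoelace formula its area is 3.00.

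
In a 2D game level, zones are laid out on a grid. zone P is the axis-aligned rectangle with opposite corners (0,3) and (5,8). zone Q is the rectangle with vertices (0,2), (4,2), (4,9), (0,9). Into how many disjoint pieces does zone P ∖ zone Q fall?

1

zone P ∖ zone Q is a single connected region.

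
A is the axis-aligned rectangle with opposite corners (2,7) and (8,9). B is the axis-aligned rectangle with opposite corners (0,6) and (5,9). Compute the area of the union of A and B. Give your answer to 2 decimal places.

21.00

By inclusion–exclusion:
Individual areas: |A| = 12, |B| = 15.
|A∩B|: x∈[2,5], y∈[7,9] → 3·2 = 6.
|A ∪ B| = 27 − 6 = 21.00.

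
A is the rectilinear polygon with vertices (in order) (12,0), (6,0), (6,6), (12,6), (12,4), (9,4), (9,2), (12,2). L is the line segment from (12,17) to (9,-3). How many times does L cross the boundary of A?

4

The segment meets the boundary at (9.45,0), (9.75,2), (10.05,4), (10.35,6).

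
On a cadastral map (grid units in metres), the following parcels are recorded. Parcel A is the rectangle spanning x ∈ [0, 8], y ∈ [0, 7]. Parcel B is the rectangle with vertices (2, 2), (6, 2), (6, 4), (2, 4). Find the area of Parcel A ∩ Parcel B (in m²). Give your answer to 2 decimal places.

|Parcel A∩Parcel B|: x∈[2,6], y∈[2,4] → 4·2 = 8.

8.00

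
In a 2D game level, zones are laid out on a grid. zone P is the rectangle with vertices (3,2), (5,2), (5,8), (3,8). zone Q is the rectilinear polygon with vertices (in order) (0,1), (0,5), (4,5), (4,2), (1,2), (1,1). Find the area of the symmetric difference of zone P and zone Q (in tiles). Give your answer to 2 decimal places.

19.00

|zone P| = 12, |zone Q| = 13, |zone P∩zone Q| = 3.
|zone P △ zone Q| = |zone P| + |zone Q| − 2·|zone P∩zone Q| = 12 + 13 − 6 = 19.00.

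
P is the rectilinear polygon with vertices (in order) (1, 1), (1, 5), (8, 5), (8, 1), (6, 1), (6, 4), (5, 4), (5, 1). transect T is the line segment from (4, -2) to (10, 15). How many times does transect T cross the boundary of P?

2

The segment meets the boundary at (6.471,5), (6,3.667).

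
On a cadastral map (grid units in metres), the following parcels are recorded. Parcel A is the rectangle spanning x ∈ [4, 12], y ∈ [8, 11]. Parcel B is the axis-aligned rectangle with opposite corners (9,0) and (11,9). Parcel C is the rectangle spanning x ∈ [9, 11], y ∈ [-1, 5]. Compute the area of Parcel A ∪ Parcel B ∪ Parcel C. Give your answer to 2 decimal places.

42.00

By inclusion–exclusion:
Individual areas: |Parcel A| = 24, |Parcel B| = 18, |Parcel C| = 12.
|Parcel A∩Parcel B|: x∈[9,11], y∈[8,9] → 2·1 = 2.
|Parcel A∩Parcel C| = 0 (no overlap).
|Parcel B∩Parcel C|: x∈[9,11], y∈[0,5] → 2·5 = 10.
|Parcel A∩Parcel B∩Parcel C| = 0.
|Parcel A ∪ Parcel B ∪ Parcel C| = 54 − 12 + 0 = 42.00.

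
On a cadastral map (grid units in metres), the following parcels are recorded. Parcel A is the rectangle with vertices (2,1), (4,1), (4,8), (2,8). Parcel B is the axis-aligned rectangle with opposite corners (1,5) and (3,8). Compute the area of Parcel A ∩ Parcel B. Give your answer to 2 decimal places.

3.00

|Parcel A∩Parcel B|: x∈[2,3], y∈[5,8] → 1·3 = 3.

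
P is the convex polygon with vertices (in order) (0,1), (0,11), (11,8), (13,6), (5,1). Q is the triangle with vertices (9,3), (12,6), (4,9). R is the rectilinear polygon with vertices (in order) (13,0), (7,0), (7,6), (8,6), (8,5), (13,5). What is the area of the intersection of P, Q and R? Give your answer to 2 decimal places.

The intersection is the polygon with vertices (7,5.4), (7,6), (8,6), (8,5), (11,5), (10.333,4.333), (8.726,3.329).
By the shoelace formula its area is 4.20.

4.20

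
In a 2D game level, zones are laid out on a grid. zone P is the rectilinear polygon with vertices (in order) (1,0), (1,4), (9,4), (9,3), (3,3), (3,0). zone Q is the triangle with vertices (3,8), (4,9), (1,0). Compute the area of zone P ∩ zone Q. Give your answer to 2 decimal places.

The intersection is the polygon with vertices (2.333,4), (1,0), (2,4).
By the shoelace formula its area is 0.67.

0.67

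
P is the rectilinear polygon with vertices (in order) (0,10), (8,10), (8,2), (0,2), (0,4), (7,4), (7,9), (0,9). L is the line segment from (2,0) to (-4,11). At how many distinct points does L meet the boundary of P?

The segment meets the boundary at (0,3.667), (0.909,2).

2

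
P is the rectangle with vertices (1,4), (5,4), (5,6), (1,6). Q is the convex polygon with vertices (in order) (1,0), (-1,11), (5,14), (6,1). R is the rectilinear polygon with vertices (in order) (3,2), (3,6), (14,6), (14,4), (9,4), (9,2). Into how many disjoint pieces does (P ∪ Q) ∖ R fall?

(P ∪ Q) ∖ R is a single connected region.

1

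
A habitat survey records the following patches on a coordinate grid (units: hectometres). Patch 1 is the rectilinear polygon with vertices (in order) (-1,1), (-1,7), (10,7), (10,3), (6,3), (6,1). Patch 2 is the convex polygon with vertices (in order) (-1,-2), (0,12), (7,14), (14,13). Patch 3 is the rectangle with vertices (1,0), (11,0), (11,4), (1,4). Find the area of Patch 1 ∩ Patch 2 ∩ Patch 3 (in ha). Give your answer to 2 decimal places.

7.50

The intersection is the polygon with vertices (2,1), (1,1), (1,4), (5,4).
By the shoelace formula its area is 7.50.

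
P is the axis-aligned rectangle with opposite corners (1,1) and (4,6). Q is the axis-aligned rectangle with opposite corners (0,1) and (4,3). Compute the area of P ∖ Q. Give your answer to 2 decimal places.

|P∩Q|: x∈[1,4], y∈[1,3] → 3·2 = 6.
|P| = 15.
|P ∖ Q| = |P| − |P∩Q| = 15 − 6 = 9.00.

9.00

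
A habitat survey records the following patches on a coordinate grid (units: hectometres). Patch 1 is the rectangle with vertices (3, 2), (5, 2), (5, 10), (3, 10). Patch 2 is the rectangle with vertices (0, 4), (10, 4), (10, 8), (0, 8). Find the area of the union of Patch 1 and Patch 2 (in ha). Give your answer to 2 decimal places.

By inclusion–exclusion:
Individual areas: |Patch 1| = 16, |Patch 2| = 40.
|Patch 1∩Patch 2|: x∈[3,5], y∈[4,8] → 2·4 = 8.
|Patch 1 ∪ Patch 2| = 56 − 8 = 48.00.

48.00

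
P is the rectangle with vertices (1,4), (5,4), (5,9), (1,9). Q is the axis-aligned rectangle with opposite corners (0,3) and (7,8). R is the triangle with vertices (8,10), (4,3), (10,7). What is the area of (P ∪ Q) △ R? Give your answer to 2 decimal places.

|P ∪ Q| = 39.
|(P ∪ Q) ∩ R| = 4.8571.
|(P ∪ Q) △ R| = 39 + 13 − 9.7143 = 42.29.

42.29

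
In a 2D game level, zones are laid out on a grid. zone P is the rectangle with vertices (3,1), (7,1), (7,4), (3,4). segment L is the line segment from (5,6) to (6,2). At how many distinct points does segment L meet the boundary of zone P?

The segment meets the boundary at (5.5,4).

1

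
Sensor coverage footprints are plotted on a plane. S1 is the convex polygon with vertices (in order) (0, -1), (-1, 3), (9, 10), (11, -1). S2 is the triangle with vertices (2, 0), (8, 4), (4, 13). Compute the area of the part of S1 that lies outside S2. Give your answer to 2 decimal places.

|S1| = 84, |S1∩S2| = 24.1967.
|S1 ∖ S2| = |S1| − |S1∩S2| = 84 − 24.1967 = 59.80.

59.80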